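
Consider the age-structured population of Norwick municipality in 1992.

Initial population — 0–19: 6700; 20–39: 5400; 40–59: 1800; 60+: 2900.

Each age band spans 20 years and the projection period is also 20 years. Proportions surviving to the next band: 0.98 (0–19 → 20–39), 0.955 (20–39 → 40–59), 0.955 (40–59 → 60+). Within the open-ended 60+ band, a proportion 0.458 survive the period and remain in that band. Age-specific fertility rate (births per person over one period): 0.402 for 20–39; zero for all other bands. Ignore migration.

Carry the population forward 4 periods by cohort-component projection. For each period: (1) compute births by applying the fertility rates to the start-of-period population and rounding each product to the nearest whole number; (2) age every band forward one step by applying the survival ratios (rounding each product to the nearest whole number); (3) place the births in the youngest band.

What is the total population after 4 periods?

10359

Numbering the groups 1..4 from youngest to oldest:
After projecting period 1:
Births: 5400 × 0.402 = 2171
Group 2: 6700 × 0.98 = 6566
Group 3: 5400 × 0.955 = 5157
Group 4: 1800 × 0.955 + 2900 × 0.458 = 1719 + 1328 = 3047
Population now: 0–19=2171, 20–39=6566, 40–59=5157, 60+=3047
After projecting period 2:
Births: 6566 × 0.402 = 2640
Group 2: 2171 × 0.98 = 2128
Group 3: 6566 × 0.955 = 6271
Group 4: 5157 × 0.955 + 3047 × 0.458 = 4925 + 1396 = 6321
Population now: 0–19=2640, 20–39=2128, 40–59=6271, 60+=6321
After projecting period 3:
Births: 2128 × 0.402 = 855
Group 2: 2640 × 0.98 = 2587
Group 3: 2128 × 0.955 = 2032
Group 4: 6271 × 0.955 + 6321 × 0.458 = 5989 + 2895 = 8884
Population now: 0–19=855, 20–39=2587, 40–59=2032, 60+=8884
After projecting period 4:
Births: 2587 × 0.402 = 1040
Group 2: 855 × 0.98 = 838
Group 3: 2587 × 0.955 = 2471
Group 4: 2032 × 0.955 + 8884 × 0.458 = 1941 + 4069 = 6010
Population now: 0–19=1040, 20–39=838, 40–59=2471, 60+=6010
Total after period 4: 1040 + 838 + 2471 + 6010 = 10359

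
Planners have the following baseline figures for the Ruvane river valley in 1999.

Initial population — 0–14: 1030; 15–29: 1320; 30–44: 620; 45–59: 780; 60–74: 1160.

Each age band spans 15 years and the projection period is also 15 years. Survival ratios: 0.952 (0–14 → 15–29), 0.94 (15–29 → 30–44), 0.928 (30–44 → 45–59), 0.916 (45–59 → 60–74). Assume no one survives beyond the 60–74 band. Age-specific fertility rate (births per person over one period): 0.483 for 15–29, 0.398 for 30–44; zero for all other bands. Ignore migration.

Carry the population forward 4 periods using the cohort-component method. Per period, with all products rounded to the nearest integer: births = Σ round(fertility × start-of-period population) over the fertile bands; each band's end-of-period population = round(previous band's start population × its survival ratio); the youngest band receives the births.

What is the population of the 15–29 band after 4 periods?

Let group 1 be 0–14 through group 5 = 60–74.
Period 1.
Births: 1320 × 0.483 = 638  |  620 × 0.398 = 247 ⇒ total 885
Group 2: 1030 × 0.952 = 981
Group 3: 1320 × 0.94 = 1241
Group 4: 620 × 0.928 = 575
Group 5: 780 × 0.916 = 714
End of period: [885, 981, 1241, 575, 714]
Period 2.
Births: 981 × 0.483 = 474  |  1241 × 0.398 = 494 ⇒ total 968
Group 2: 885 × 0.952 = 843
Group 3: 981 × 0.94 = 922
Group 4: 1241 × 0.928 = 1152
Group 5: 575 × 0.916 = 527
End of period: [968, 843, 922, 1152, 527]
Period 3.
Births: 843 × 0.483 = 407  |  922 × 0.398 = 367 ⇒ total 774
Group 2: 968 × 0.952 = 922
Group 3: 843 × 0.94 = 792
Group 4: 922 × 0.928 = 856
Group 5: 1152 × 0.916 = 1055
End of period: [774, 922, 792, 856, 1055]
Period 4.
Births: 922 × 0.483 = 445  |  792 × 0.398 = 315 ⇒ total 760
Group 2: 774 × 0.952 = 737
Group 3: 922 × 0.94 = 867
Group 4: 792 × 0.928 = 735
Group 5: 856 × 0.916 = 784
End of period: [760, 737, 867, 735, 784]

737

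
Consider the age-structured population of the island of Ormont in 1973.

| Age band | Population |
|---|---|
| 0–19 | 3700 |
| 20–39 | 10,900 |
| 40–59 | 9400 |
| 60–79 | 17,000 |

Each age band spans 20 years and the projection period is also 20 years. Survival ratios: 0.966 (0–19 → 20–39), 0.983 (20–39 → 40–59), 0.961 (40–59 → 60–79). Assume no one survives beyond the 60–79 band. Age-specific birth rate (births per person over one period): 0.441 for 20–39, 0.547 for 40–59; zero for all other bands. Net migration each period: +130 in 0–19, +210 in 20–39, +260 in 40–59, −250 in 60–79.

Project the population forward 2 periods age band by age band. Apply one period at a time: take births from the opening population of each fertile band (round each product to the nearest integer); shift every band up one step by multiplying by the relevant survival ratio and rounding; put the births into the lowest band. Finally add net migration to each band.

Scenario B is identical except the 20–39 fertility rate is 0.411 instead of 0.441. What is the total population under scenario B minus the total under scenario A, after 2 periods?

-430

Period 1:
Births: 10900 × 0.441 = 4807 ; 9400 × 0.547 = 5142 ⇒ total 9949
20–39: 3700 × 0.966 = 3574
40–59: 10900 × 0.983 = 10715
60–79: 9400 × 0.961 = 9033
Net migration: 0–19 + 130 → 10079; 20–39 + 210 → 3784; 40–59 + 260 → 10975; 60–79 − 250 → 8783
Giving 10079 / 3784 / 10975 / 8783.
Period 2:
Births: 3784 × 0.441 = 1669 ; 10975 × 0.547 = 6003 ⇒ total 7672
20–39: 10079 × 0.966 = 9736
40–59: 3784 × 0.983 = 3720
60–79: 10975 × 0.961 = 10547
Net migration: 0–19 + 130 → 7802; 20–39 + 210 → 9946; 40–59 + 260 → 3980; 60–79 − 250 → 10297
Giving 7802 / 9946 / 3980 / 10297.
Scenario A total after 2 periods: 32025
Scenario B projection —
Period 1:
Births: 10900 × 0.411 = 4480 ; 9400 × 0.547 = 5142 ⇒ total 9622
20–39: 3700 × 0.966 = 3574
40–59: 10900 × 0.983 = 10715
60–79: 9400 × 0.961 = 9033
Net migration: 0–19 + 130 → 9752; 20–39 + 210 → 3784; 40–59 + 260 → 10975; 60–79 − 250 → 8783
Giving 9752 / 3784 / 10975 / 8783.
Period 2:
Births: 3784 × 0.411 = 1555 ; 10975 × 0.547 = 6003 ⇒ total 7558
20–39: 9752 × 0.966 = 9420
40–59: 3784 × 0.983 = 3720
60–79: 10975 × 0.961 = 10547
Net migration: 0–19 + 130 → 7688; 20–39 + 210 → 9630; 40–59 + 260 → 3980; 60–79 − 250 → 10297
Giving 7688 / 9630 / 3980 / 10297.
Scenario B total after 2 periods: 31595
Difference B − A = 31595 − 32025 = -430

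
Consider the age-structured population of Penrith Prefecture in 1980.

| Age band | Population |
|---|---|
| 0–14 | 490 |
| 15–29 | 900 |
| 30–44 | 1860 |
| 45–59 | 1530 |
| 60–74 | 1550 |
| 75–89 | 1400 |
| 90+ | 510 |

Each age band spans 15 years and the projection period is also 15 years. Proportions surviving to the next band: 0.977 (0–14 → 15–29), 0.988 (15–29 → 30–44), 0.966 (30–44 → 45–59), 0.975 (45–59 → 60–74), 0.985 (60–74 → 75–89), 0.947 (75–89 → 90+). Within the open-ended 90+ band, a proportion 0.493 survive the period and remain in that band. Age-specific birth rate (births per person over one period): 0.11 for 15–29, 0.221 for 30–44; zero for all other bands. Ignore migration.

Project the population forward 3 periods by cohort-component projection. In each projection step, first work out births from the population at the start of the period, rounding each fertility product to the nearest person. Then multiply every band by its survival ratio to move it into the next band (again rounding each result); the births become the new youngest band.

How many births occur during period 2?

— Period 1 —
Births: 900 × 0.11 = 99, 1860 × 0.221 = 411 → total 510
15–29: 490 × 0.977 = 479
30–44: 900 × 0.988 = 889
45–59: 1860 × 0.966 = 1797
60–74: 1530 × 0.975 = 1492
75–89: 1550 × 0.985 = 1527
90+: 1400 × 0.947 + 510 × 0.493 = 1326 + 251 = 1577
End of period: [510, 479, 889, 1797, 1492, 1527, 1577]
— Period 2 —
Births: 479 × 0.11 = 53, 889 × 0.221 = 196 → total 249
15–29: 510 × 0.977 = 498
30–44: 479 × 0.988 = 473
45–59: 889 × 0.966 = 859
60–74: 1797 × 0.975 = 1752
75–89: 1492 × 0.985 = 1470
90+: 1527 × 0.947 + 1577 × 0.493 = 1446 + 777 = 2223
End of period: [249, 498, 473, 859, 1752, 1470, 2223]

249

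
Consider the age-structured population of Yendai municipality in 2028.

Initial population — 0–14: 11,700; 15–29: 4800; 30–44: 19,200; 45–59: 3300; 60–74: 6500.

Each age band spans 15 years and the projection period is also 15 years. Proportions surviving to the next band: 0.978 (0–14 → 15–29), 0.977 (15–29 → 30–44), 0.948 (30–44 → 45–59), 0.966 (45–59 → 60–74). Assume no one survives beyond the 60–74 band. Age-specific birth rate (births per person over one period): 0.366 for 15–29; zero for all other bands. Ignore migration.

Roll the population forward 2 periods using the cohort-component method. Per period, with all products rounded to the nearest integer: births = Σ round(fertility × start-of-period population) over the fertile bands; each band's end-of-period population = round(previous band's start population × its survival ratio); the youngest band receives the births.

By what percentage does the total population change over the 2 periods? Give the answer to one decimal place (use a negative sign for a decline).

-14.0

Period 1:
Births: 4800 × 0.366 = 1757
15–29: 11700 × 0.978 = 11443
30–44: 4800 × 0.977 = 4690
45–59: 19200 × 0.948 = 18202
60–74: 3300 × 0.966 = 3188
Population now: 0–14=1757, 15–29=11443, 30–44=4690, 45–59=18202, 60–74=3188
Period 2:
Births: 11443 × 0.366 = 4188
15–29: 1757 × 0.978 = 1718
30–44: 11443 × 0.977 = 11180
45–59: 4690 × 0.948 = 4446
60–74: 18202 × 0.966 = 17583
Population now: 0–14=4188, 15–29=1718, 30–44=11180, 45–59=4446, 60–74=17583
Total: 45500 → 39115; change = -6385; percentage change = -14.0%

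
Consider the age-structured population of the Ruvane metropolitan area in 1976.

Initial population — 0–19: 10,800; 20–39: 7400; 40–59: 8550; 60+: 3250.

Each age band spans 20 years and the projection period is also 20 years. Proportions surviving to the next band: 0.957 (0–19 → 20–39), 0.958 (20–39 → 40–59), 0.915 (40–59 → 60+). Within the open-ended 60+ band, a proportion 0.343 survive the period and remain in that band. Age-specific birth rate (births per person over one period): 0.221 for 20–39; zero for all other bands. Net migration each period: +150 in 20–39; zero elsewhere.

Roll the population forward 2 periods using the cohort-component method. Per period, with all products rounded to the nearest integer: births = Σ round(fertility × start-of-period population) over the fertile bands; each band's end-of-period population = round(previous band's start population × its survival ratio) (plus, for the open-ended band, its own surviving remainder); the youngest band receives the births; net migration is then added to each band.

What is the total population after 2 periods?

23630

Call the bands 1 to 4, youngest first.
Period 1.
Births: 7400 * 0.221 = 1635
Band 2: 10800 * 0.957 = 10336
Band 3: 7400 * 0.958 = 7089
Band 4: 8550 * 0.915 + 3250 * 0.343 = 7823 + 1115 = 8938
Net migration: Band 2 + 150 → 10486
→ [1635, 10486, 7089, 8938]
Period 2.
Births: 10486 * 0.221 = 2317
Band 2: 1635 * 0.957 = 1565
Band 3: 10486 * 0.958 = 10046
Band 4: 7089 * 0.915 + 8938 * 0.343 = 6486 + 3066 = 9552
Net migration: Band 2 + 150 → 1715
→ [2317, 1715, 10046, 9552]
Total after period 2: 2317 + 1715 + 10046 + 9552 = 23630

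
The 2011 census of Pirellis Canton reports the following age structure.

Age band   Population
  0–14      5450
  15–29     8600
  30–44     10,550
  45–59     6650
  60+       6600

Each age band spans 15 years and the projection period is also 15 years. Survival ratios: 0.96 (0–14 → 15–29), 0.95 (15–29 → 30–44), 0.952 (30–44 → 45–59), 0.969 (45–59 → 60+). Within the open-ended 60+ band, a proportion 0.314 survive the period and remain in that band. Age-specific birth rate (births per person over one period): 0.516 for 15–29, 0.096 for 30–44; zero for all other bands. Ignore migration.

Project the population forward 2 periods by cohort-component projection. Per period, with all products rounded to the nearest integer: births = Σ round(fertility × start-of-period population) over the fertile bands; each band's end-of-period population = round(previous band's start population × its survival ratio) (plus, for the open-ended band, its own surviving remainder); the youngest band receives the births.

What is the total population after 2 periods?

Let group 1 be 0–14 through group 5 = 60+.
— Period 1 —
Births: 8600 × 0.516 = 4438, 10550 × 0.096 = 1013 → 5451
Group 2: 5450 × 0.96 = 5232
Group 3: 8600 × 0.95 = 8170
Group 4: 10550 × 0.952 = 10044
Group 5: 6650 × 0.969 + 6600 × 0.314 = 6444 + 2072 = 8516
End of period: [5451, 5232, 8170, 10044, 8516]
— Period 2 —
Births: 5232 × 0.516 = 2700, 8170 × 0.096 = 784 → 3484
Group 2: 5451 × 0.96 = 5233
Group 3: 5232 × 0.95 = 4970
Group 4: 8170 × 0.952 = 7778
Group 5: 10044 × 0.969 + 8516 × 0.314 = 9733 + 2674 = 12407
End of period: [3484, 5233, 4970, 7778, 12407]
Total after period 2: 3484 + 5233 + 4970 + 7778 + 12407 = 33872

33872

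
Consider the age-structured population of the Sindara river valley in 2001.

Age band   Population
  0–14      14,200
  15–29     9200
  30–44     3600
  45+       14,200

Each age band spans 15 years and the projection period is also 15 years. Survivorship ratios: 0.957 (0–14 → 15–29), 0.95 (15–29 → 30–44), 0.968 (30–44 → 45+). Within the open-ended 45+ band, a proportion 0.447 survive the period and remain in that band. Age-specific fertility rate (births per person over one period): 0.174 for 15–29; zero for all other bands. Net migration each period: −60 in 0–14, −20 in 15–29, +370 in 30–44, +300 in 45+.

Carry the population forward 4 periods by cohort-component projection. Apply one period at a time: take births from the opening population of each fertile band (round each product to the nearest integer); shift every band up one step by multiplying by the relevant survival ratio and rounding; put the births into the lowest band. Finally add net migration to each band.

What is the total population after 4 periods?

13523

Let group 1 be 0–14 through group 4 = 45+.
Period 1:
Births: 9200 * 0.174 = 1601
Group 2: 14200 * 0.957 = 13589
Group 3: 9200 * 0.95 = 8740
Group 4: 3600 * 0.968 + 14200 * 0.447 = 3485 + 6347 = 9832
Net migration: Group 1 − 60 → 1541; Group 2 − 20 → 13569; Group 3 + 370 → 9110; Group 4 + 300 → 10132
Population now: 0–14=1541, 15–29=13569, 30–44=9110, 45+=10132
Period 2:
Births: 13569 * 0.174 = 2361
Group 2: 1541 * 0.957 = 1475
Group 3: 13569 * 0.95 = 12891
Group 4: 9110 * 0.968 + 10132 * 0.447 = 8818 + 4529 = 13347
Net migration: Group 1 − 60 → 2301; Group 2 − 20 → 1455; Group 3 + 370 → 13261; Group 4 + 300 → 13647
Population now: 0–14=2301, 15–29=1455, 30–44=13261, 45+=13647
Period 3:
Births: 1455 * 0.174 = 253
Group 2: 2301 * 0.957 = 2202
Group 3: 1455 * 0.95 = 1382
Group 4: 13261 * 0.968 + 13647 * 0.447 = 12837 + 6100 = 18937
Net migration: Group 1 − 60 → 193; Group 2 − 20 → 2182; Group 3 + 370 → 1752; Group 4 + 300 → 19237
Population now: 0–14=193, 15–29=2182, 30–44=1752, 45+=19237
Period 4:
Births: 2182 * 0.174 = 380
Group 2: 193 * 0.957 = 185
Group 3: 2182 * 0.95 = 2073
Group 4: 1752 * 0.968 + 19237 * 0.447 = 1696 + 8599 = 10295
Net migration: Group 1 − 60 → 320; Group 2 − 20 → 165; Group 3 + 370 → 2443; Group 4 + 300 → 10595
Population now: 0–14=320, 15–29=165, 30–44=2443, 45+=10595
Total after period 4: 320 + 165 + 2443 + 10595 = 13523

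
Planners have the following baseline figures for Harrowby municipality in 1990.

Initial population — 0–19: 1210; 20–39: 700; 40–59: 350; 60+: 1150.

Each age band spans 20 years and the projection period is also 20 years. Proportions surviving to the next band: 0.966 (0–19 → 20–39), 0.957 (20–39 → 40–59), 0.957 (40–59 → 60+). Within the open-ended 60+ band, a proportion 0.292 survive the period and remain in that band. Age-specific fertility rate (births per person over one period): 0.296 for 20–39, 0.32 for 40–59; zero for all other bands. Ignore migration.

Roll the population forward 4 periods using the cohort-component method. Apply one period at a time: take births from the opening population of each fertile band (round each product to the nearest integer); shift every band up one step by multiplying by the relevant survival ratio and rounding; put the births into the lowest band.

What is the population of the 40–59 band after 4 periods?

518

— Period 1 —
Births: 700 × 0.296 = 207, 350 × 0.32 = 112 → 319
20–39: 1210 × 0.966 = 1169
40–59: 700 × 0.957 = 670
60+: 350 × 0.957 + 1150 × 0.292 = 335 + 336 = 671
Population now: 0–19=319, 20–39=1169, 40–59=670, 60+=671
— Period 2 —
Births: 1169 × 0.296 = 346, 670 × 0.32 = 214 → 560
20–39: 319 × 0.966 = 308
40–59: 1169 × 0.957 = 1119
60+: 670 × 0.957 + 671 × 0.292 = 641 + 196 = 837
Population now: 0–19=560, 20–39=308, 40–59=1119, 60+=837
— Period 3 —
Births: 308 × 0.296 = 91, 1119 × 0.32 = 358 → 449
20–39: 560 × 0.966 = 541
40–59: 308 × 0.957 = 295
60+: 1119 × 0.957 + 837 × 0.292 = 1071 + 244 = 1315
Population now: 0–19=449, 20–39=541, 40–59=295, 60+=1315
— Period 4 —
Births: 541 × 0.296 = 160, 295 × 0.32 = 94 → 254
20–39: 449 × 0.966 = 434
40–59: 541 × 0.957 = 518
60+: 295 × 0.957 + 1315 × 0.292 = 282 + 384 = 666
Population now: 0–19=254, 20–39=434, 40–59=518, 60+=666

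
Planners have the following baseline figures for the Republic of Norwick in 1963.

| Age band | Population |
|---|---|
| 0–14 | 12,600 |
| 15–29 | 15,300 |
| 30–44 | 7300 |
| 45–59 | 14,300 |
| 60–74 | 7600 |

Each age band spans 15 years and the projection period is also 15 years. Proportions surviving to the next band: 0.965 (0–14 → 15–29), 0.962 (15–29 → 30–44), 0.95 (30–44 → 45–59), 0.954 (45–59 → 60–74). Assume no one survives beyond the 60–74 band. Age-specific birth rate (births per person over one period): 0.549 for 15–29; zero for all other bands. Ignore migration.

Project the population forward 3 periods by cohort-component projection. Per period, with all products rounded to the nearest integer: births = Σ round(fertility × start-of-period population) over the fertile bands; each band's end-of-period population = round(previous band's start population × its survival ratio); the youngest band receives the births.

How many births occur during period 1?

Period 1.
Births: 15300 * 0.549 = 8400
15–29: 12600 * 0.965 = 12159
30–44: 15300 * 0.962 = 14719
45–59: 7300 * 0.95 = 6935
60–74: 14300 * 0.954 = 13642
Giving 8400 / 12159 / 14719 / 6935 / 13642.

8400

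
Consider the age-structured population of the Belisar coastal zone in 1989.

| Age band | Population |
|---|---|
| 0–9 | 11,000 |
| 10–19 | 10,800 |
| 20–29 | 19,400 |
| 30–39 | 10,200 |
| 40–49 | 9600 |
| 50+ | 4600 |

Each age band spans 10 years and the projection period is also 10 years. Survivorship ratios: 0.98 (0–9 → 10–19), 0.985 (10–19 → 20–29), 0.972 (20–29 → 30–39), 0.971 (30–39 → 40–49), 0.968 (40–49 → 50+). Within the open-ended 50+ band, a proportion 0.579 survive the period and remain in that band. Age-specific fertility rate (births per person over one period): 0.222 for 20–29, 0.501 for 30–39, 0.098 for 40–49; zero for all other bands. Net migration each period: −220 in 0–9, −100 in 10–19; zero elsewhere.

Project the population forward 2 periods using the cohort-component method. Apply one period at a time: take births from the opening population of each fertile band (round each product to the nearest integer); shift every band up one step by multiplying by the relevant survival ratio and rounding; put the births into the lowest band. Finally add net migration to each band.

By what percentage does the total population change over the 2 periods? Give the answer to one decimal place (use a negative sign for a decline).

— Period 1 —
Births: 19400 * 0.222 = 4307  |  10200 * 0.501 = 5110  |  9600 * 0.098 = 941 → 10358
10–19: 11000 * 0.98 = 10780
20–29: 10800 * 0.985 = 10638
30–39: 19400 * 0.972 = 18857
40–49: 10200 * 0.971 = 9904
50+: 9600 * 0.968 + 4600 * 0.579 = 9293 + 2663 = 11956
Net migration: 0–9 − 220 → 10138; 10–19 − 100 → 10680
Population now: 0–9=10138, 10–19=10680, 20–29=10638, 30–39=18857, 40–49=9904, 50+=11956
— Period 2 —
Births: 10638 * 0.222 = 2362  |  18857 * 0.501 = 9447  |  9904 * 0.098 = 971 → 12780
10–19: 10138 * 0.98 = 9935
20–29: 10680 * 0.985 = 10520
30–39: 10638 * 0.972 = 10340
40–49: 18857 * 0.971 = 18310
50+: 9904 * 0.968 + 11956 * 0.579 = 9587 + 6923 = 16510
Net migration: 0–9 − 220 → 12560; 10–19 − 100 → 9835
Population now: 0–9=12560, 10–19=9835, 20–29=10520, 30–39=10340, 40–49=18310, 50+=16510
Total: 65600 → 78075; change = 12475; percentage change = 19.0%

19.0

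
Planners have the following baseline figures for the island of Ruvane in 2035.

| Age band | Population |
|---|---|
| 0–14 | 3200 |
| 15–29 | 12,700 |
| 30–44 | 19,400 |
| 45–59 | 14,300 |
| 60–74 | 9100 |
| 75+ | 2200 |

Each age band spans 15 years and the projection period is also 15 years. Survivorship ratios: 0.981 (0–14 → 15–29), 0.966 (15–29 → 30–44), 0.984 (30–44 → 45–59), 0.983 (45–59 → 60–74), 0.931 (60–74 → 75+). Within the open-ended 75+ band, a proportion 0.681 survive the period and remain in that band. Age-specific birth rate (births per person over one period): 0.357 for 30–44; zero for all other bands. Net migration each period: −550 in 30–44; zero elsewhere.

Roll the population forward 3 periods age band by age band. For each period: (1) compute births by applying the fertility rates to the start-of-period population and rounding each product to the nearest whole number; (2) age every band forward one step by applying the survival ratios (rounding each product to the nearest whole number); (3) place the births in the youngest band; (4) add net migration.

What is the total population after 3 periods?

55786

Call the bands 1 to 6, youngest first.
Period 1.
Births: 19400 * 0.357 = 6926
Band 2: 3200 * 0.981 = 3139
Band 3: 12700 * 0.966 = 12268
Band 4: 19400 * 0.984 = 19090
Band 5: 14300 * 0.983 = 14057
Band 6: 9100 * 0.931 + 2200 * 0.681 = 8472 + 1498 = 9970
Net migration: Band 3 − 550 → 11718
Giving 6926 / 3139 / 11718 / 19090 / 14057 / 9970.
Period 2.
Births: 11718 * 0.357 = 4183
Band 2: 6926 * 0.981 = 6794
Band 3: 3139 * 0.966 = 3032
Band 4: 11718 * 0.984 = 11531
Band 5: 19090 * 0.983 = 18765
Band 6: 14057 * 0.931 + 9970 * 0.681 = 13087 + 6790 = 19877
Net migration: Band 3 − 550 → 2482
Giving 4183 / 6794 / 2482 / 11531 / 18765 / 19877.
Period 3.
Births: 2482 * 0.357 = 886
Band 2: 4183 * 0.981 = 4104
Band 3: 6794 * 0.966 = 6563
Band 4: 2482 * 0.984 = 2442
Band 5: 11531 * 0.983 = 11335
Band 6: 18765 * 0.931 + 19877 * 0.681 = 17470 + 13536 = 31006
Net migration: Band 3 − 550 → 6013
Giving 886 / 4104 / 6013 / 2442 / 11335 / 31006.
Total after period 3: 886 + 4104 + 6013 + 2442 + 11335 + 31006 = 55786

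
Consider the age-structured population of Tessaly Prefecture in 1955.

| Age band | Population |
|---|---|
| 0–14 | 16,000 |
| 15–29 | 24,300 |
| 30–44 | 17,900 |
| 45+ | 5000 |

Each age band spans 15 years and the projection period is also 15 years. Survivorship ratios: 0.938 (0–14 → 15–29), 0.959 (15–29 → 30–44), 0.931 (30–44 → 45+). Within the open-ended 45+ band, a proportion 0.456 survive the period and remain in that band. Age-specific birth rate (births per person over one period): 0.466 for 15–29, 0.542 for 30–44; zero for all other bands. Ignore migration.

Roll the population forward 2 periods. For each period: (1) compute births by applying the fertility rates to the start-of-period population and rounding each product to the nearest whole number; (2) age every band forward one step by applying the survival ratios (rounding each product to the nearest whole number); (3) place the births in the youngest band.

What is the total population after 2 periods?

84075

Call the groups 1 to 4, youngest first.
After projecting period 1:
Births: 24300 * 0.466 = 11324  |  17900 * 0.542 = 9702 — total 21026
Group 2: 16000 * 0.938 = 15008
Group 3: 24300 * 0.959 = 23304
Group 4: 17900 * 0.931 + 5000 * 0.456 = 16665 + 2280 = 18945
→ [21026, 15008, 23304, 18945]
After projecting period 2:
Births: 15008 * 0.466 = 6994  |  23304 * 0.542 = 12631 — total 19625
Group 2: 21026 * 0.938 = 19722
Group 3: 15008 * 0.959 = 14393
Group 4: 23304 * 0.931 + 18945 * 0.456 = 21696 + 8639 = 30335
→ [19625, 19722, 14393, 30335]
Total after period 2: 19625 + 19722 + 14393 + 30335 = 84075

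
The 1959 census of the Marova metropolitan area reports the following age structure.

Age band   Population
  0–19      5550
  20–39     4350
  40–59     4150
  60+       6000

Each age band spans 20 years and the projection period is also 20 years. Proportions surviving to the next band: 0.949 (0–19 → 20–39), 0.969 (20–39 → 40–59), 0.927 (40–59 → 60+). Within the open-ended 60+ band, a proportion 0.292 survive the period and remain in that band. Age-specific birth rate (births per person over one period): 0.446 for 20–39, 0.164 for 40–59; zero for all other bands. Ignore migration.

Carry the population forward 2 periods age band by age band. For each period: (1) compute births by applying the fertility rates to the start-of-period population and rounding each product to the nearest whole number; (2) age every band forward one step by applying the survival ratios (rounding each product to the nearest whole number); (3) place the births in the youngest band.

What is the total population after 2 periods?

Let band 1 be 0–19 through band 4 = 60+.
[period 1]
Births: 4350 × 0.446 = 1940  |  4150 × 0.164 = 681 — total 2621
Band 2: 5550 × 0.949 = 5267
Band 3: 4350 × 0.969 = 4215
Band 4: 4150 × 0.927 + 6000 × 0.292 = 3847 + 1752 = 5599
End of period: [2621, 5267, 4215, 5599]
[period 2]
Births: 5267 × 0.446 = 2349  |  4215 × 0.164 = 691 — total 3040
Band 2: 2621 × 0.949 = 2487
Band 3: 5267 × 0.969 = 5104
Band 4: 4215 × 0.927 + 5599 × 0.292 = 3907 + 1635 = 5542
End of period: [3040, 2487, 5104, 5542]
Total after period 2: 3040 + 2487 + 5104 + 5542 = 16173

16173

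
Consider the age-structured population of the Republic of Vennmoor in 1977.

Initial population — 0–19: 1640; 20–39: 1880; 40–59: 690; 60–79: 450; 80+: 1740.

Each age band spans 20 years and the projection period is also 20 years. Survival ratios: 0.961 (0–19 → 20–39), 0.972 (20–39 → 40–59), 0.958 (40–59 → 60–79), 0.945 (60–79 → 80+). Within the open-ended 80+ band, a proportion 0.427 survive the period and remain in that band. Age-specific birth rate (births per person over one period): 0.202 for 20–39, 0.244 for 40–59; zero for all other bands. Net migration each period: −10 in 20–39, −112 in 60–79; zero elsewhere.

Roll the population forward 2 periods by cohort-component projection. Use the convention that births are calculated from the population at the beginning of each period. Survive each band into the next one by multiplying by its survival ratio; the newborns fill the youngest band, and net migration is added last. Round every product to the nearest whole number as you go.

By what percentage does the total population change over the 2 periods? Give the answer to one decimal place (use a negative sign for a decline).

Call the bands 1 to 5, youngest first.
[period 1]
Births: 1880 * 0.202 = 380 ; 690 * 0.244 = 168 — total 548
Band 2: 1640 * 0.961 = 1576
Band 3: 1880 * 0.972 = 1827
Band 4: 690 * 0.958 = 661
Band 5: 450 * 0.945 + 1740 * 0.427 = 425 + 743 = 1168
Net migration: Band 2 − 10 → 1566; Band 4 − 112 → 549
Population now: 0–19=548, 20–39=1566, 40–59=1827, 60–79=549, 80+=1168
[period 2]
Births: 1566 * 0.202 = 316 ; 1827 * 0.244 = 446 — total 762
Band 2: 548 * 0.961 = 527
Band 3: 1566 * 0.972 = 1522
Band 4: 1827 * 0.958 = 1750
Band 5: 549 * 0.945 + 1168 * 0.427 = 519 + 499 = 1018
Net migration: Band 2 − 10 → 517; Band 4 − 112 → 1638
Population now: 0–19=762, 20–39=517, 40–59=1522, 60–79=1638, 80+=1018
Total: 6400 → 5457; change = -943; percentage change = -14.7%

-14.7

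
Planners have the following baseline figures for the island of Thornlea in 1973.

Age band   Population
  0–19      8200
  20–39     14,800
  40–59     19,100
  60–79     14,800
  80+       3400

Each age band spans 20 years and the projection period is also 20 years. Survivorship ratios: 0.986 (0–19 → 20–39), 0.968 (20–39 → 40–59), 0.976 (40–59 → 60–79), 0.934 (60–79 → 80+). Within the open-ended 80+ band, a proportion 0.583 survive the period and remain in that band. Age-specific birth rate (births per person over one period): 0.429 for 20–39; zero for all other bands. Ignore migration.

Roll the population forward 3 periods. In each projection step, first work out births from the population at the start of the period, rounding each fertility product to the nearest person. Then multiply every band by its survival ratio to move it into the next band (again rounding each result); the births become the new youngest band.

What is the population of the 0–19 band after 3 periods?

2686

Let band 1 be 0–19 through band 5 = 80+.
After projecting period 1:
Births: 14800 * 0.429 = 6349
Band 2: 8200 * 0.986 = 8085
Band 3: 14800 * 0.968 = 14326
Band 4: 19100 * 0.976 = 18642
Band 5: 14800 * 0.934 + 3400 * 0.583 = 13823 + 1982 = 15805
End of period: [6349, 8085, 14326, 18642, 15805]
After projecting period 2:
Births: 8085 * 0.429 = 3468
Band 2: 6349 * 0.986 = 6260
Band 3: 8085 * 0.968 = 7826
Band 4: 14326 * 0.976 = 13982
Band 5: 18642 * 0.934 + 15805 * 0.583 = 17412 + 9214 = 26626
End of period: [3468, 6260, 7826, 13982, 26626]
After projecting period 3:
Births: 6260 * 0.429 = 2686
Band 2: 3468 * 0.986 = 3419
Band 3: 6260 * 0.968 = 6060
Band 4: 7826 * 0.976 = 7638
Band 5: 13982 * 0.934 + 26626 * 0.583 = 13059 + 15523 = 28582
End of period: [2686, 3419, 6060, 7638, 28582]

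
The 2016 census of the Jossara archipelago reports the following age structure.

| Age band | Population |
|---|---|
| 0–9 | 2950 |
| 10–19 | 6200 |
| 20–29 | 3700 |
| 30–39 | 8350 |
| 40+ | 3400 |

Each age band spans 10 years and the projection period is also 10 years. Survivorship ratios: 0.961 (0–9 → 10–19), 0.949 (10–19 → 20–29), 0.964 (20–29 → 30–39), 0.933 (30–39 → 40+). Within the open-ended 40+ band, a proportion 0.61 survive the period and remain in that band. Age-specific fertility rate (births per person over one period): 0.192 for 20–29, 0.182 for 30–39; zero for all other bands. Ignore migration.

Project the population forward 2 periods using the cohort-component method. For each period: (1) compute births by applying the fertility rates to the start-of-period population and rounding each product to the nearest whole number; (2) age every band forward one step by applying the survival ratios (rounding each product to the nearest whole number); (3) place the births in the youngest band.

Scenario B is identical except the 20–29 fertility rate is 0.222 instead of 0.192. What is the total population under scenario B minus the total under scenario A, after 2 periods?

Period 1.
Births: 3700 × 0.192 = 710 ; 8350 × 0.182 = 1520 — total 2230
10–19: 2950 × 0.961 = 2835
20–29: 6200 × 0.949 = 5884
30–39: 3700 × 0.964 = 3567
40+: 8350 × 0.933 + 3400 × 0.61 = 7791 + 2074 = 9865
→ [2230, 2835, 5884, 3567, 9865]
Period 2.
Births: 5884 × 0.192 = 1130 ; 3567 × 0.182 = 649 — total 1779
10–19: 2230 × 0.961 = 2143
20–29: 2835 × 0.949 = 2690
30–39: 5884 × 0.964 = 5672
40+: 3567 × 0.933 + 9865 × 0.61 = 3328 + 6018 = 9346
→ [1779, 2143, 2690, 5672, 9346]
Scenario A total after 2 periods: 21630
Scenario B projection —
Period 1.
Births: 3700 × 0.222 = 821 ; 8350 × 0.182 = 1520 — total 2341
10–19: 2950 × 0.961 = 2835
20–29: 6200 × 0.949 = 5884
30–39: 3700 × 0.964 = 3567
40+: 8350 × 0.933 + 3400 × 0.61 = 7791 + 2074 = 9865
→ [2341, 2835, 5884, 3567, 9865]
Period 2.
Births: 5884 × 0.222 = 1306 ; 3567 × 0.182 = 649 — total 1955
10–19: 2341 × 0.961 = 2250
20–29: 2835 × 0.949 = 2690
30–39: 5884 × 0.964 = 5672
40+: 3567 × 0.933 + 9865 × 0.61 = 3328 + 6018 = 9346
→ [1955, 2250, 2690, 5672, 9346]
Scenario B total after 2 periods: 21913
Difference B − A = 21913 − 21630 = 283

283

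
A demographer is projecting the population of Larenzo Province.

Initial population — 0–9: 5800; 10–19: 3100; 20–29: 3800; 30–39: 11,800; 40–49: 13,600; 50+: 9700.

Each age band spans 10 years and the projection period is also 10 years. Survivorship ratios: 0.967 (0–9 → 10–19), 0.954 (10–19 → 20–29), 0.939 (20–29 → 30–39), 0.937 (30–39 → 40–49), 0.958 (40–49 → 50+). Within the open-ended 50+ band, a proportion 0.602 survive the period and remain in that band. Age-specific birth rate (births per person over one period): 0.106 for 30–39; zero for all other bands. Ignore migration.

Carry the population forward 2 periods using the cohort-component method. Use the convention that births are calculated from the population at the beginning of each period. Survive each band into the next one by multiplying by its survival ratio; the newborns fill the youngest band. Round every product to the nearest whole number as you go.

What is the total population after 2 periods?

Period 1.
Births: 11800 × 0.106 = 1251
10–19: 5800 × 0.967 = 5609
20–29: 3100 × 0.954 = 2957
30–39: 3800 × 0.939 = 3568
40–49: 11800 × 0.937 = 11057
50+: 13600 × 0.958 + 9700 × 0.602 = 13029 + 5839 = 18868
Giving 1251 / 5609 / 2957 / 3568 / 11057 / 18868.
Period 2.
Births: 3568 × 0.106 = 378
10–19: 1251 × 0.967 = 1210
20–29: 5609 × 0.954 = 5351
30–39: 2957 × 0.939 = 2777
40–49: 3568 × 0.937 = 3343
50+: 11057 × 0.958 + 18868 × 0.602 = 10593 + 11359 = 21952
Giving 378 / 1210 / 5351 / 2777 / 3343 / 21952.
Total after period 2: 378 + 1210 + 5351 + 2777 + 3343 + 21952 = 35011

35011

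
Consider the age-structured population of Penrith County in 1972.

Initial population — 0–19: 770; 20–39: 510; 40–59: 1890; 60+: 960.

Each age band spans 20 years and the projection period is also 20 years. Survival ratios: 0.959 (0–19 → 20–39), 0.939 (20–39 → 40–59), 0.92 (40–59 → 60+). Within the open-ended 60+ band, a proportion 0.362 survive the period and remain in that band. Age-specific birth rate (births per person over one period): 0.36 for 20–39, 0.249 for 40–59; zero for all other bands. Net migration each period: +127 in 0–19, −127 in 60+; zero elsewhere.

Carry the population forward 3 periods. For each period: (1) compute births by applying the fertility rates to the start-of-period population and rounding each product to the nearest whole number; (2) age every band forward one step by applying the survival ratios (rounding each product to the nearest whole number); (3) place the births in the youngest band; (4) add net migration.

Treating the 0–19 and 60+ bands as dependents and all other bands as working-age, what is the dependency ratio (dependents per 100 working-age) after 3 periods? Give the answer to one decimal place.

121.5

[period 1]
Births: 510 × 0.36 = 184  |  1890 × 0.249 = 471 → total 655
20–39: 770 × 0.959 = 738
40–59: 510 × 0.939 = 479
60+: 1890 × 0.92 + 960 × 0.362 = 1739 + 348 = 2087
Net migration: 0–19 + 127 → 782; 60+ − 127 → 1960
End of period: [782, 738, 479, 1960]
[period 2]
Births: 738 × 0.36 = 266  |  479 × 0.249 = 119 → total 385
20–39: 782 × 0.959 = 750
40–59: 738 × 0.939 = 693
60+: 479 × 0.92 + 1960 × 0.362 = 441 + 710 = 1151
Net migration: 0–19 + 127 → 512; 60+ − 127 → 1024
End of period: [512, 750, 693, 1024]
[period 3]
Births: 750 × 0.36 = 270  |  693 × 0.249 = 173 → total 443
20–39: 512 × 0.959 = 491
40–59: 750 × 0.939 = 704
60+: 693 × 0.92 + 1024 × 0.362 = 638 + 371 = 1009
Net migration: 0–19 + 127 → 570; 60+ − 127 → 882
End of period: [570, 491, 704, 882]
Dependents (band 0–19 + band 60+) = 570 + 882 = 1452; working-age = 1195; ratio = 1452/1195 × 100 = 121.5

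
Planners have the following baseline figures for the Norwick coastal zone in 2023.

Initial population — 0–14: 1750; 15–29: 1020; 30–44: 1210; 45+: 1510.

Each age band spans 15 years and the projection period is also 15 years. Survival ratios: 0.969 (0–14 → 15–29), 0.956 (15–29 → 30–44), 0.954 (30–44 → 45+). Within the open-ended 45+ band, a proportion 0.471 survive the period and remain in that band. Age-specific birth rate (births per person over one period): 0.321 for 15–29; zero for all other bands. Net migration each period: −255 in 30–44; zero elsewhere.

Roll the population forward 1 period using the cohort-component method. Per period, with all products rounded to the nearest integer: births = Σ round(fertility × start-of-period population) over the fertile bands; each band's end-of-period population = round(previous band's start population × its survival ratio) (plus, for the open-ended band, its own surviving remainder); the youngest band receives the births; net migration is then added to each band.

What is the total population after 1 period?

4608

Call the bands 1 to 4, youngest first.
Period 1:
Births: 1020 × 0.321 = 327
Band 2: 1750 × 0.969 = 1696
Band 3: 1020 × 0.956 = 975
Band 4: 1210 × 0.954 + 1510 × 0.471 = 1154 + 711 = 1865
Net migration: Band 3 − 255 → 720
→ [327, 1696, 720, 1865]
Total after period 1: 327 + 1696 + 720 + 1865 = 4608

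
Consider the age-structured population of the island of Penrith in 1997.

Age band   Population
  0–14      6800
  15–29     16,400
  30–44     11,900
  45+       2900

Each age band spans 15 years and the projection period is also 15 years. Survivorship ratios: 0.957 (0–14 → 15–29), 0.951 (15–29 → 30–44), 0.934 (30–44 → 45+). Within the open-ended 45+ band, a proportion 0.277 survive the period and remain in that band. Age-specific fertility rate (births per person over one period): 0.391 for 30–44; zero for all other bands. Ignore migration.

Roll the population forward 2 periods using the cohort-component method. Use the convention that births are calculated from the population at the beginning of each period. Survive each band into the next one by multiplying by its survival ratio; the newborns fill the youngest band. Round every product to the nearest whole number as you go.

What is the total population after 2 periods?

34608

Let group 1 be 0–14 through group 4 = 45+.
After projecting period 1:
Births: 11900 * 0.391 = 4653
Group 2: 6800 * 0.957 = 6508
Group 3: 16400 * 0.951 = 15596
Group 4: 11900 * 0.934 + 2900 * 0.277 = 11115 + 803 = 11918
End of period: [4653, 6508, 15596, 11918]
After projecting period 2:
Births: 15596 * 0.391 = 6098
Group 2: 4653 * 0.957 = 4453
Group 3: 6508 * 0.951 = 6189
Group 4: 15596 * 0.934 + 11918 * 0.277 = 14567 + 3301 = 17868
End of period: [6098, 4453, 6189, 17868]
Total after period 2: 6098 + 4453 + 6189 + 17868 = 34608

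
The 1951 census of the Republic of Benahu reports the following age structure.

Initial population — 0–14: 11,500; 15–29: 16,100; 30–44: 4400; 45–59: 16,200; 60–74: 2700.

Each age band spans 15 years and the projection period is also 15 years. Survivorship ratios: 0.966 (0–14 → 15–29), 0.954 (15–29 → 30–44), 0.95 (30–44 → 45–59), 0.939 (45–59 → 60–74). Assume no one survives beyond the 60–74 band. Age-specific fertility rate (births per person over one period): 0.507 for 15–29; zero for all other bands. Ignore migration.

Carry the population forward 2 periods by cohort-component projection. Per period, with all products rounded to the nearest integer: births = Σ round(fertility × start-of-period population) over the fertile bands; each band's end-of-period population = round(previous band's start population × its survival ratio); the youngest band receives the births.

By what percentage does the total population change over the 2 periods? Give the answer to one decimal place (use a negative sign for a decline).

Period 1:
Births: 16100 * 0.507 = 8163
15–29: 11500 * 0.966 = 11109
30–44: 16100 * 0.954 = 15359
45–59: 4400 * 0.95 = 4180
60–74: 16200 * 0.939 = 15212
Giving 8163 / 11109 / 15359 / 4180 / 15212.
Period 2:
Births: 11109 * 0.507 = 5632
15–29: 8163 * 0.966 = 7885
30–44: 11109 * 0.954 = 10598
45–59: 15359 * 0.95 = 14591
60–74: 4180 * 0.939 = 3925
Giving 5632 / 7885 / 10598 / 14591 / 3925.
Total: 50900 → 42631; change = -8269; percentage change = -16.2%

-16.2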